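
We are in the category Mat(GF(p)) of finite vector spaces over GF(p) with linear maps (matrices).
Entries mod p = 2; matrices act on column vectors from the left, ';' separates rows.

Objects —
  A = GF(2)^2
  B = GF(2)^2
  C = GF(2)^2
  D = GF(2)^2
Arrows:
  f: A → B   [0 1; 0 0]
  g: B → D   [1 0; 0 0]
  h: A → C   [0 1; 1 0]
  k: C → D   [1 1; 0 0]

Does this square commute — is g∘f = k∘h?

Along f;g (path 1):
  e0=(1,0) f→(0,0) g→(0,0)
  e1=(0,1) f→(1,0) g→(1,0)
  result₁ = [0 1; 0 0]
Along h;k (path 2):
  e0=(1,0) h→(0,1) k→(1,0)
  e1=(0,1) h→(1,0) k→(1,0)
  result₂ = [1 1; 0 0]
Equal? differ; not commutative

Answer: DOES NOT COMMUTE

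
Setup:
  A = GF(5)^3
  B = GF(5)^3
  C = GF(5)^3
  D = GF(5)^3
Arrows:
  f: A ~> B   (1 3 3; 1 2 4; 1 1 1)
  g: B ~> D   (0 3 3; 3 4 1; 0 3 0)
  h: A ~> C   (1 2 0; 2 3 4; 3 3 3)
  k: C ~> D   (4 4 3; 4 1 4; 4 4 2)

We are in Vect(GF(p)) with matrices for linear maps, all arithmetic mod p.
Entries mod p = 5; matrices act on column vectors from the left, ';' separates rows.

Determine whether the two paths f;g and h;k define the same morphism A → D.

Answer: COMMUTES

Work:
Path 1 = f;g:
  e0=⟨1,0,0⟩ f~>⟨1,1,1⟩ g~>⟨1,3,3⟩
  e1=⟨0,1,0⟩ f~>⟨3,2,1⟩ g~>⟨4,3,1⟩
  e2=⟨0,0,1⟩ f~>⟨3,4,1⟩ g~>⟨0,1,2⟩
  ⟦path⟧₁ = (1 4 0; 3 3 1; 3 1 2)
Path 2 = h;k:
  e0=⟨1,0,0⟩ h~>⟨1,2,3⟩ k~>⟨1,3,3⟩
  e1=⟨0,1,0⟩ h~>⟨2,3,3⟩ k~>⟨4,3,1⟩
  e2=⟨0,0,1⟩ h~>⟨0,4,3⟩ k~>⟨0,1,2⟩
  ⟦path⟧₂ = (1 4 0; 3 3 1; 3 1 2)
Equal? equal; square commutes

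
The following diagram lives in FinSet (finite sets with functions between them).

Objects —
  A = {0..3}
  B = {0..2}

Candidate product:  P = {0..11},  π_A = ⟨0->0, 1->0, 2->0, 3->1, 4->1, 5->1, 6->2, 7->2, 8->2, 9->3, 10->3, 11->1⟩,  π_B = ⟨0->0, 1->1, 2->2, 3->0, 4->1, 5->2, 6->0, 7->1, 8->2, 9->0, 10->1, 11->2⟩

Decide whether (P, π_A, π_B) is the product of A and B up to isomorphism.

Answer: NOT A VALID PRODUCT — duplicate pair at indices 5,11

Work:
|A|·|B| = 4·3 = 12;  |P| = 12
Check the pairing map k ↦ (π_A(k), π_B(k)):
  0 -> (0,0)
  1 -> (0,1)
  2 -> (0,2)
  3 -> (1,0)
  4 -> (1,1)
  5 -> (1,2)
  6 -> (2,0)
  7 -> (2,1)
  8 -> (2,2)
  9 -> (3,0)
  10 -> (3,1)
  11 -> (1,2)  ✗ repeats pair of k=5
distinct pairs in image: 11 / 12 needed
  → (1,2) hit at k=5 and k=11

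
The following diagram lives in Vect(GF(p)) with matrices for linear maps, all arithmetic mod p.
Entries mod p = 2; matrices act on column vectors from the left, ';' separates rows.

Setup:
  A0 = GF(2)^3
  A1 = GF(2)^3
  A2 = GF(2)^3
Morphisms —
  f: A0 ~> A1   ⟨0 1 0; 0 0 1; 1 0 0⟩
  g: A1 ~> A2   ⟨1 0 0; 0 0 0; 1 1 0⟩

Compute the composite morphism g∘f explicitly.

  e0=(1,0,0) f~>(0,0,1) g~>(0,0,0)
  e1=(0,1,0) f~>(1,0,0) g~>(1,0,1)
  e2=(0,0,1) f~>(0,1,0) g~>(0,0,1)
result: ⟨0 1 0; 0 0 0; 0 1 1⟩

Answer: ⟨0 1 0; 0 0 0; 0 1 1⟩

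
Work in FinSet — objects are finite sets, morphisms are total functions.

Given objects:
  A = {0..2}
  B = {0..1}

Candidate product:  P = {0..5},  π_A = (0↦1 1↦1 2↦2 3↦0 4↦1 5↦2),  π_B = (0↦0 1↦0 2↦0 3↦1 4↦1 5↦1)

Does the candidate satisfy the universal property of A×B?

|A|·|B| = 3·2 = 6;  |P| = 6
Check the pairing map k ↦ (π_A(k), π_B(k)):
  0 ↦ (1,0)
  1 ↦ (1,0)  ✗ repeats pair of k=0
  2 ↦ (2,0)
  3 ↦ (0,1)
  4 ↦ (1,1)
  5 ↦ (2,1)
distinct pairs in image: 5 / 6 needed
  → (1,0) hit at k=0 and k=1

Answer: NOT A VALID PRODUCT — duplicate pair at indices 1,0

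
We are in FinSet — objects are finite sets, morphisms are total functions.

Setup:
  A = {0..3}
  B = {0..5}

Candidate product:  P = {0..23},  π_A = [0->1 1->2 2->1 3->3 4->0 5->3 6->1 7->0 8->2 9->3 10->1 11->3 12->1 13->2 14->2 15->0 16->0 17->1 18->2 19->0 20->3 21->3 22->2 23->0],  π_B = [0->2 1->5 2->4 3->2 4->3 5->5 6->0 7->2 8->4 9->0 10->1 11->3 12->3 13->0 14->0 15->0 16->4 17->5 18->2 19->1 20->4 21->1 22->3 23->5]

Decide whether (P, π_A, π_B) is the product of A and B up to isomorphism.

Answer: NOT A VALID PRODUCT — duplicate pair at indices 13,14

Trace:
|A|·|B| = 4·6 = 24;  |P| = 24
Check the pairing map k ↦ (π_A(k), π_B(k)):
  0 -> (1,2)
  1 -> (2,5)
  2 -> (1,4)
  3 -> (3,2)
  4 -> (0,3)
  5 -> (3,5)
  6 -> (1,0)
  7 -> (0,2)
  8 -> (2,4)
  9 -> (3,0)
  10 -> (1,1)
  11 -> (3,3)
  12 -> (1,3)
  13 -> (2,0)
  14 -> (2,0)  ✗ repeats pair of k=13
  15 -> (0,0)
  16 -> (0,4)
  17 -> (1,5)
  18 -> (2,2)
  19 -> (0,1)
  20 -> (3,4)
  21 -> (3,1)
  22 -> (2,3)
  23 -> (0,5)
distinct pairs in image: 23 / 24 needed
  → (2,0) hit at k=13 and k=14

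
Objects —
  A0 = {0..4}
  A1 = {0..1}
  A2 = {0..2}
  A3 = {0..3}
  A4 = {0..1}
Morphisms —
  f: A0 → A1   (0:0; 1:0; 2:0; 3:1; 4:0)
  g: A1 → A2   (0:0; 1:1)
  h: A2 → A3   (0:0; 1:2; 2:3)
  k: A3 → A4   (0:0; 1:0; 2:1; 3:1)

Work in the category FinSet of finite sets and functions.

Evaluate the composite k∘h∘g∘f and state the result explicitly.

  0 f→0 g→0 h→0 k→0
  1 f→0 g→0 h→0 k→0
  2 f→0 g→0 h→0 k→0
  3 f→1 g→1 h→2 k→1
  4 f→0 g→0 h→0 k→0
result: (0:0; 1:0; 2:0; 3:1; 4:0)

Answer: (0:0; 1:0; 2:0; 3:1; 4:0)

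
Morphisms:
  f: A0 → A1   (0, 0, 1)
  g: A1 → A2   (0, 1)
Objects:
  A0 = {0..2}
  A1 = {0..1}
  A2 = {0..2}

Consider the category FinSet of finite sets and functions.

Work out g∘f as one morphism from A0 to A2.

Answer: (0, 0, 1)

Derivation:
  0 f→0 g→0
  1 f→0 g→0
  2 f→1 g→1
⟦path⟧: (0, 0, 1)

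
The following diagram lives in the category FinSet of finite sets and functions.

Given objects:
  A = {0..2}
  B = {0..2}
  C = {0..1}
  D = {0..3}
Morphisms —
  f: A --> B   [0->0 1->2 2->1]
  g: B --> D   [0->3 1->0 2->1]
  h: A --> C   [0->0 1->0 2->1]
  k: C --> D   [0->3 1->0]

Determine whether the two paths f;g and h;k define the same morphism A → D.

Answer: DOES NOT COMMUTE

Trace:
Along f;g (path 1):
  0 f-->0 g-->3
  1 f-->2 g-->1
  2 f-->1 g-->0
  result₁ = [0->3 1->1 2->0]
Along h;k (path 2):
  0 h-->0 k-->3
  1 h-->0 k-->3
  2 h-->1 k-->0
  result₂ = [0->3 1->3 2->0]
Equal? distinct morphisms ✗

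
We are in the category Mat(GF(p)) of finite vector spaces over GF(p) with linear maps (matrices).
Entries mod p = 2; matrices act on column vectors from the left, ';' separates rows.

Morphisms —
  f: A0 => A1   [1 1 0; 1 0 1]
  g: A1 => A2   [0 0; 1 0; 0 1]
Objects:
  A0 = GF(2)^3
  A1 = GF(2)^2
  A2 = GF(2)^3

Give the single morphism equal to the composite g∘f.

  e0=⟨1,0,0⟩ f=>⟨1,1⟩ g=>⟨0,1,1⟩
  e1=⟨0,1,0⟩ f=>⟨1,0⟩ g=>⟨0,1,0⟩
  e2=⟨0,0,1⟩ f=>⟨0,1⟩ g=>⟨0,0,1⟩
result: [0 0 0; 1 1 0; 1 0 1]

Answer: [0 0 0; 1 1 0; 1 0 1]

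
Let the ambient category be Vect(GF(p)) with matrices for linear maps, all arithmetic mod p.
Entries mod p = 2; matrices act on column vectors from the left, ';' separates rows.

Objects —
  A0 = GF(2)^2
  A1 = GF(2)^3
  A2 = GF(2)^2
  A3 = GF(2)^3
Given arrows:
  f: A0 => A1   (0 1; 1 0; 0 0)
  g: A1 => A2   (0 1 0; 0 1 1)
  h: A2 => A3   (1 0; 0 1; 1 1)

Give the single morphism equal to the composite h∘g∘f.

  e0=[1,0] f=>[0,1,0] g=>[1,1] h=>[1,1,0]
  e1=[0,1] f=>[1,0,0] g=>[0,0] h=>[0,0,0]
composite: (1 0; 1 0; 0 0)

Answer: (1 0; 1 0; 0 0)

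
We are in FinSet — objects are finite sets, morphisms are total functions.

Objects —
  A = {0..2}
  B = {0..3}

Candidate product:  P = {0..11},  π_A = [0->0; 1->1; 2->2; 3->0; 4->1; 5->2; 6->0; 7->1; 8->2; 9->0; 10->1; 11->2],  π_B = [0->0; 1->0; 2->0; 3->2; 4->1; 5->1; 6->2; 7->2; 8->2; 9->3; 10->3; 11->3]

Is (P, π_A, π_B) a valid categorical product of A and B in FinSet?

|A|·|B| = 3·4 = 12;  |P| = 12
Check the pairing map k ↦ (π_A(k), π_B(k)):
  0 -> (0,0)
  1 -> (1,0)
  2 -> (2,0)
  3 -> (0,2)
  4 -> (1,1)
  5 -> (2,1)
  6 -> (0,2)  ✗ repeats pair of k=3
  7 -> (1,2)
  8 -> (2,2)
  9 -> (0,3)
  10 -> (1,3)
  11 -> (2,3)
distinct pairs in image: 11 / 12 needed
  → (0,2) hit at k=3 and k=6

Answer: NOT A VALID PRODUCT — duplicate pair at indices 6,3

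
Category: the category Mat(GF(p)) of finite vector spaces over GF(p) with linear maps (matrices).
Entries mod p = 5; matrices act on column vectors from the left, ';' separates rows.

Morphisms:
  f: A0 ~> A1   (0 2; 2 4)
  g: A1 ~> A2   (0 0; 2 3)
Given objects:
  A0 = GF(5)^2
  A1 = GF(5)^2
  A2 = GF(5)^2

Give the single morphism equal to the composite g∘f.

Answer: (0 0; 1 1)

Trace:
  e0=⟨1,0⟩ f~>⟨0,2⟩ g~>⟨0,1⟩
  e1=⟨0,1⟩ f~>⟨2,4⟩ g~>⟨0,1⟩
⟦path⟧: (0 0; 1 1)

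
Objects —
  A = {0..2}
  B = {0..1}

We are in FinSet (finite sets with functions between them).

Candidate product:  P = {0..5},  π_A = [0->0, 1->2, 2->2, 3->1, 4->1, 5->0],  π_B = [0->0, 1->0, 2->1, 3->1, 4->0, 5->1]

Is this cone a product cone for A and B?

Answer: VALID PRODUCT

Work:
|A|·|B| = 3·2 = 6;  |P| = 6
Check the pairing map k ↦ (π_A(k), π_B(k)):
  0 -> (0,0)
  1 -> (2,0)
  2 -> (2,1)
  3 -> (1,1)
  4 -> (1,0)
  5 -> (0,1)
distinct pairs in image: 6 / 6 needed
  → bijection onto A×B; projections well-typed.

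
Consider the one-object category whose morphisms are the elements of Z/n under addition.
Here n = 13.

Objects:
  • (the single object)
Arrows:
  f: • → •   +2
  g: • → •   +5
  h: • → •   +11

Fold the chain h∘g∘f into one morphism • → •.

Answer: +5

Derivation:
  0 +2≡2 +5≡7 +11≡5  (mod 13)
⟦path⟧: +5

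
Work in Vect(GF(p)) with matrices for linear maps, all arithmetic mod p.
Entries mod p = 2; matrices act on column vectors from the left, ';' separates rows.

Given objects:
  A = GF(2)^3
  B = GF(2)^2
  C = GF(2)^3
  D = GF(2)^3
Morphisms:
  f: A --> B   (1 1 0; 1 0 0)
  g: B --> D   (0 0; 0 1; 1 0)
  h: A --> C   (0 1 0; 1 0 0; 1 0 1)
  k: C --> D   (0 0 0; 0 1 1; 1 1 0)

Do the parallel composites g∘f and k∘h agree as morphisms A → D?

Path 1 = f;g:
  e0=(1,0,0) f-->(1,1) g-->(0,1,1)
  e1=(0,1,0) f-->(1,0) g-->(0,0,1)
  e2=(0,0,1) f-->(0,0) g-->(0,0,0)
  composite₁ = (0 0 0; 1 0 0; 1 1 0)
Path 2 = h;k:
  e0=(1,0,0) h-->(0,1,1) k-->(0,0,1)
  e1=(0,1,0) h-->(1,0,0) k-->(0,0,1)
  e2=(0,0,1) h-->(0,0,1) k-->(0,1,0)
  composite₂ = (0 0 0; 0 0 1; 1 1 0)
Equal? NO — does not commute

Answer: DOES NOT COMMUTE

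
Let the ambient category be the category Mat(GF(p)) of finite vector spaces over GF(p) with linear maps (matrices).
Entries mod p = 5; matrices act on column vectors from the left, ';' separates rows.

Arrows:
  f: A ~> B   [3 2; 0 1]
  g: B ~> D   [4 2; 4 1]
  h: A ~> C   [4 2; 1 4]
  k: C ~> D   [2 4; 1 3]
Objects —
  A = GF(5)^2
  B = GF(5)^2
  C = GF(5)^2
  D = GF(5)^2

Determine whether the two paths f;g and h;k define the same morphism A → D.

Answer: COMMUTES

Trace:
1) trace f;g:
  e0=(1,0) f~>(3,0) g~>(2,2)
  e1=(0,1) f~>(2,1) g~>(0,4)
  ⟦path⟧₁ = [2 0; 2 4]
2) trace h;k:
  e0=(1,0) h~>(4,1) k~>(2,2)
  e1=(0,1) h~>(2,4) k~>(0,4)
  ⟦path⟧₂ = [2 0; 2 4]
Equal? YES — commutes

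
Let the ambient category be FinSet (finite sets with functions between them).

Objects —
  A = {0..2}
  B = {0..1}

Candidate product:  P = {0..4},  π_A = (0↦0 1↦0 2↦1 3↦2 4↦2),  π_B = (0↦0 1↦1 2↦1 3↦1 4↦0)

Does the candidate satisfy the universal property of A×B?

Answer: NOT A VALID PRODUCT — |P|=5 ≠ |A|·|B|=6

Trace:
|A|·|B| = 3·2 = 6;  |P| = 5
  → cardinalities differ; no bijection possible.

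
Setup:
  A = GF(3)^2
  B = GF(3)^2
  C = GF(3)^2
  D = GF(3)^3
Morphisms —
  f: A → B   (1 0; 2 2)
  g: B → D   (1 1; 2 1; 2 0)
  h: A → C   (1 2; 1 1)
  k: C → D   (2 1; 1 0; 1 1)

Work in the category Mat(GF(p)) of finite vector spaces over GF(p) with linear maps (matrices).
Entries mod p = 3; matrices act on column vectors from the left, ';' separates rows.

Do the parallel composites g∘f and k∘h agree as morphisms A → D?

Path 1 = f;g:
  e0=(1,0) f→(1,2) g→(0,1,2)
  e1=(0,1) f→(0,2) g→(2,2,0)
  composite₁ = (0 2; 1 2; 2 0)
Path 2 = h;k:
  e0=(1,0) h→(1,1) k→(0,1,2)
  e1=(0,1) h→(2,1) k→(2,2,0)
  composite₂ = (0 2; 1 2; 2 0)
Equal? YES — commutes

Answer: COMMUTES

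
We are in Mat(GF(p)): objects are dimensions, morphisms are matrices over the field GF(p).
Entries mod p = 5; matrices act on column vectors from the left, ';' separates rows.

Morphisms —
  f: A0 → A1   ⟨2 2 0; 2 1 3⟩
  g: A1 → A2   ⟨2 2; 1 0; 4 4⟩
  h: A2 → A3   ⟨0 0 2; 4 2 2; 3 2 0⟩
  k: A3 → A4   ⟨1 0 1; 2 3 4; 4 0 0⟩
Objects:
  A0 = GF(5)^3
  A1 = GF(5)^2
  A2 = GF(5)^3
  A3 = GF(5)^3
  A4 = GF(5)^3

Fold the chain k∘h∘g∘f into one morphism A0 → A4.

Answer: ⟨0 1 2; 0 2 4; 3 1 1⟩

Trace:
  e0=[1,0,0] f→[2,2] g→[3,2,1] h→[2,3,3] k→[0,0,3]
  e1=[0,1,0] f→[2,1] g→[1,2,2] h→[4,2,2] k→[1,2,1]
  e2=[0,0,1] f→[0,3] g→[1,0,2] h→[4,3,3] k→[2,4,1]
⟦path⟧: ⟨0 1 2; 0 2 4; 3 1 1⟩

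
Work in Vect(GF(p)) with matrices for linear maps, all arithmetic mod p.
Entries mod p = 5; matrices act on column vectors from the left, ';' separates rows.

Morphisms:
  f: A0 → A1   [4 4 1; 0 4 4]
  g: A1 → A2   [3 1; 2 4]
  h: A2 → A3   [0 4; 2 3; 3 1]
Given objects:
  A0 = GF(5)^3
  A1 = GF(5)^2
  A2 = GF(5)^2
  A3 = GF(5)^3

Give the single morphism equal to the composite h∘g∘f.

  e0=⟨1,0,0⟩ f→⟨4,0⟩ g→⟨2,3⟩ h→⟨2,3,4⟩
  e1=⟨0,1,0⟩ f→⟨4,4⟩ g→⟨1,4⟩ h→⟨1,4,2⟩
  e2=⟨0,0,1⟩ f→⟨1,4⟩ g→⟨2,3⟩ h→⟨2,3,4⟩
result: [2 1 2; 3 4 3; 4 2 4]

Answer: [2 1 2; 3 4 3; 4 2 4]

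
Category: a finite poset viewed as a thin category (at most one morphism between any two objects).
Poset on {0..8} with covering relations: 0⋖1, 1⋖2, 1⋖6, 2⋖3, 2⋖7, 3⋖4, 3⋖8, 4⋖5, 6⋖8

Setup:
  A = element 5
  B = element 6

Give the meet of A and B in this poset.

Lower bounds of A=5 and B=6: {0,1}
  0 ⊑ 1
  1 ⊑ 1
glb = 1

Answer: A∧B = 1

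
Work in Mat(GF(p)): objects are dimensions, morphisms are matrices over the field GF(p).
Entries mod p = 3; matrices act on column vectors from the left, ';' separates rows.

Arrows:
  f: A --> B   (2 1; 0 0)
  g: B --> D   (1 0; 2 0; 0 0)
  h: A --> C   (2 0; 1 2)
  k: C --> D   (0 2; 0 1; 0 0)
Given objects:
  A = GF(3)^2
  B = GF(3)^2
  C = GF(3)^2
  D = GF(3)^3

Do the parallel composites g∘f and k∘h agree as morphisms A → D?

Answer: COMMUTES

Trace:
1) trace f;g:
  e0=(1,0) f-->(2,0) g-->(2,1,0)
  e1=(0,1) f-->(1,0) g-->(1,2,0)
  composite₁ = (2 1; 1 2; 0 0)
2) trace h;k:
  e0=(1,0) h-->(2,1) k-->(2,1,0)
  e1=(0,1) h-->(0,2) k-->(1,2,0)
  composite₂ = (2 1; 1 2; 0 0)
Equal? same morphism ✓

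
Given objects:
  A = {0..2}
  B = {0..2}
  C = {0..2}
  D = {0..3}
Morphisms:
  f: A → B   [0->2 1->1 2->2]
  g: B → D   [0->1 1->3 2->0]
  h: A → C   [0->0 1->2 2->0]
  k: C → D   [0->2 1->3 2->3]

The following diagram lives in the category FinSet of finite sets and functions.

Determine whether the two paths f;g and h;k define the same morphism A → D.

Answer: DOES NOT COMMUTE

Trace:
Path 1 = f;g:
  0 f→2 g→0
  1 f→1 g→3
  2 f→2 g→0
  ⟦path⟧₁ = [0->0 1->3 2->0]
Path 2 = h;k:
  0 h→0 k→2
  1 h→2 k→3
  2 h→0 k→2
  ⟦path⟧₂ = [0->2 1->3 2->2]
Equal? distinct morphisms ✗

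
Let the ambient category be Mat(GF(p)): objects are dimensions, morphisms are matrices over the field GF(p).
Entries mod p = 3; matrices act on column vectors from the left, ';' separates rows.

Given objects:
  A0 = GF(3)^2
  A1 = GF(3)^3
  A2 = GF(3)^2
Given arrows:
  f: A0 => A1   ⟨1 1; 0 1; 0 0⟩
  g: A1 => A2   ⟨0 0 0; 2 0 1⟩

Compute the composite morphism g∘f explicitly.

Answer: ⟨0 0; 2 2⟩

Work:
  e0=⟨1,0⟩ f=>⟨1,0,0⟩ g=>⟨0,2⟩
  e1=⟨0,1⟩ f=>⟨1,1,0⟩ g=>⟨0,2⟩
composite: ⟨0 0; 2 2⟩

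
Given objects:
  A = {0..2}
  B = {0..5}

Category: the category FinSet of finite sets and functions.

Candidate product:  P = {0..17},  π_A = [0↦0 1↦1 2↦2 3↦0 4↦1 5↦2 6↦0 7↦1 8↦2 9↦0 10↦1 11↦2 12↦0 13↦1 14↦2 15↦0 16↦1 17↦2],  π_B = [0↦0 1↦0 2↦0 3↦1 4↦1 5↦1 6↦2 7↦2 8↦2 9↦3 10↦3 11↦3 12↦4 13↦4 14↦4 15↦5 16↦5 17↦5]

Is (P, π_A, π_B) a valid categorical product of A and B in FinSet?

|A|·|B| = 3·6 = 18;  |P| = 18
Check the pairing map k ↦ (π_A(k), π_B(k)):
  0 ↦ (0,0)
  1 ↦ (1,0)
  2 ↦ (2,0)
  3 ↦ (0,1)
  4 ↦ (1,1)
  5 ↦ (2,1)
  6 ↦ (0,2)
  7 ↦ (1,2)
  8 ↦ (2,2)
  9 ↦ (0,3)
  10 ↦ (1,3)
  11 ↦ (2,3)
  12 ↦ (0,4)
  13 ↦ (1,4)
  14 ↦ (2,4)
  15 ↦ (0,5)
  16 ↦ (1,5)
  17 ↦ (2,5)
distinct pairs in image: 18 / 18 needed
  → bijection onto A×B; projections well-typed.

Answer: VALID PRODUCT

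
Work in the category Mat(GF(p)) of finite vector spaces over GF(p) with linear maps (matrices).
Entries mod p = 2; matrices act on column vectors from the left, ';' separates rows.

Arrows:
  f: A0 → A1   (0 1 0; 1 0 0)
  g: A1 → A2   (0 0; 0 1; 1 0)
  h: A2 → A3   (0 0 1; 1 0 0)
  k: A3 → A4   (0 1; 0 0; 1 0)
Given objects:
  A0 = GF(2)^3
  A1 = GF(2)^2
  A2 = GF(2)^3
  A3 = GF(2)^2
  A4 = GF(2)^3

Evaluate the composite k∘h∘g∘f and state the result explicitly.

Answer: (0 0 0; 0 0 0; 0 1 0)

Work:
  e0=⟨1,0,0⟩ f→⟨0,1⟩ g→⟨0,1,0⟩ h→⟨0,0⟩ k→⟨0,0,0⟩
  e1=⟨0,1,0⟩ f→⟨1,0⟩ g→⟨0,0,1⟩ h→⟨1,0⟩ k→⟨0,0,1⟩
  e2=⟨0,0,1⟩ f→⟨0,0⟩ g→⟨0,0,0⟩ h→⟨0,0⟩ k→⟨0,0,0⟩
composite: (0 0 0; 0 0 0; 0 1 0)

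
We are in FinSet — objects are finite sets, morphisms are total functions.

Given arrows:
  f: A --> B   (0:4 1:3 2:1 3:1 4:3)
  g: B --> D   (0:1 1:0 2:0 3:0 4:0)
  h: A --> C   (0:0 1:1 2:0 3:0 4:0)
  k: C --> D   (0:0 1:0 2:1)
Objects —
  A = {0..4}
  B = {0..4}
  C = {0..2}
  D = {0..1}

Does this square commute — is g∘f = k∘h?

Answer: COMMUTES

Derivation:
Path 1 = f;g:
  0 f-->4 g-->0
  1 f-->3 g-->0
  2 f-->1 g-->0
  3 f-->1 g-->0
  4 f-->3 g-->0
  composite₁ = (0:0 1:0 2:0 3:0 4:0)
Path 2 = h;k:
  0 h-->0 k-->0
  1 h-->1 k-->0
  2 h-->0 k-->0
  3 h-->0 k-->0
  4 h-->0 k-->0
  composite₂ = (0:0 1:0 2:0 3:0 4:0)
Equal? YES — commutes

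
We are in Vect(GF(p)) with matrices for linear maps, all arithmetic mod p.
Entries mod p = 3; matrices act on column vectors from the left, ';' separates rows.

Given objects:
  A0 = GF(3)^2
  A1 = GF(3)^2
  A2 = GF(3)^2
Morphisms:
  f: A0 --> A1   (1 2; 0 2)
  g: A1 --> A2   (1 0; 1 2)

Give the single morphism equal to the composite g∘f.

  e0=⟨1,0⟩ f-->⟨1,0⟩ g-->⟨1,1⟩
  e1=⟨0,1⟩ f-->⟨2,2⟩ g-->⟨2,0⟩
result: (1 2; 1 0)

Answer: (1 2; 1 0)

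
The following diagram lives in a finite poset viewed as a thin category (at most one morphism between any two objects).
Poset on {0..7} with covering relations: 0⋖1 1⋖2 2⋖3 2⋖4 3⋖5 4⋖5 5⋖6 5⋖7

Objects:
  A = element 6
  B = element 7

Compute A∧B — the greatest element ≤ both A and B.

Answer: A∧B = 5

Derivation:
Lower bounds of A=6 and B=7: {0,1,2,3,4,5}
  0 <= 5
  1 <= 5
  2 <= 5
  3 <= 5
  4 <= 5
  5 <= 5
glb = 5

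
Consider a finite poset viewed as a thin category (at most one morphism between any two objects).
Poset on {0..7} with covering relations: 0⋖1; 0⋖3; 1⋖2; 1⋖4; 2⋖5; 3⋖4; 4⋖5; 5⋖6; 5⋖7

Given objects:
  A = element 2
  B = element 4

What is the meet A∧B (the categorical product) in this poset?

Answer: A∧B = 1

Derivation:
Common predecessors of 2,4: {0,1}
  0 <= 1
  1 <= 1
glb = 1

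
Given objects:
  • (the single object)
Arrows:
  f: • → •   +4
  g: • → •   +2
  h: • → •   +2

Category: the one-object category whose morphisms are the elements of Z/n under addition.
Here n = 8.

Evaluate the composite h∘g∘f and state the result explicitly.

Answer: +0

Work:
  0 +4≡4 +2≡6 +2≡0  (mod 8)
⟦path⟧: +0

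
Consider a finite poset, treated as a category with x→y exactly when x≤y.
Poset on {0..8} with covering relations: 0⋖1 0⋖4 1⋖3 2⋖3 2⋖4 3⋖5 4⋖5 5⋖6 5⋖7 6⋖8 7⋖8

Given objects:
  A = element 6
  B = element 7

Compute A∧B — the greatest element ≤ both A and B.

{x : x<=A ∧ x<=B} = {0,1,2,3,4,5}  (A=6, B=7)
  0 <= 5
  1 <= 5
  2 <= 5
  3 <= 5
  4 <= 5
  5 <= 5
glb = 5

Answer: A∧B = 5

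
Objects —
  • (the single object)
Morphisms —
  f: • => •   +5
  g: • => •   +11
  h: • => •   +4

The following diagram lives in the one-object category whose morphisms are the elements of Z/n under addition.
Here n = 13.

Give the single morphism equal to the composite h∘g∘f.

  0 +5≡5 +11≡3 +4≡7  (mod 13)
composite: +7

Answer: +7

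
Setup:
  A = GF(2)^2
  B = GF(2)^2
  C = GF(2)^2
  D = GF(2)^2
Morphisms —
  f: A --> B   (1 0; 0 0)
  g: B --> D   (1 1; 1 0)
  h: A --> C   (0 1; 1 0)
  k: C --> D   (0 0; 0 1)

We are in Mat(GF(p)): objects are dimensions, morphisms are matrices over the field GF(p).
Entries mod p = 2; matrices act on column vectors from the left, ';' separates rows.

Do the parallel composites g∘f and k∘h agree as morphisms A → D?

Path 1 = f;g:
  e0=(1,0) f-->(1,0) g-->(1,1)
  e1=(0,1) f-->(0,0) g-->(0,0)
  result₁ = (1 0; 1 0)
Path 2 = h;k:
  e0=(1,0) h-->(0,1) k-->(0,1)
  e1=(0,1) h-->(1,0) k-->(0,0)
  result₂ = (0 0; 1 0)
Equal? NO — does not commute

Answer: DOES NOT COMMUTE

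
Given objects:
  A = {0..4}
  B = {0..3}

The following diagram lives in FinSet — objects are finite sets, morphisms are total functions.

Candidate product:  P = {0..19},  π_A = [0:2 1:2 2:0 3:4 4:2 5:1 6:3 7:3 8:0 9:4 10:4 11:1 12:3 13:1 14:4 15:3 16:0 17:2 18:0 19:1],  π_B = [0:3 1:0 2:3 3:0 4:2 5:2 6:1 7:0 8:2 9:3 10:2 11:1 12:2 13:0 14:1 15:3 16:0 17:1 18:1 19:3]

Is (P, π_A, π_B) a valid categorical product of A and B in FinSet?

Answer: VALID PRODUCT

Derivation:
|A|·|B| = 5·4 = 20;  |P| = 20
Check the pairing map k ↦ (π_A(k), π_B(k)):
  0 : (2,3)
  1 : (2,0)
  2 : (0,3)
  3 : (4,0)
  4 : (2,2)
  5 : (1,2)
  6 : (3,1)
  7 : (3,0)
  8 : (0,2)
  9 : (4,3)
  10 : (4,2)
  11 : (1,1)
  12 : (3,2)
  13 : (1,0)
  14 : (4,1)
  15 : (3,3)
  16 : (0,0)
  17 : (2,1)
  18 : (0,1)
  19 : (1,3)
distinct pairs in image: 20 / 20 needed
  → bijection onto A×B; projections well-typed.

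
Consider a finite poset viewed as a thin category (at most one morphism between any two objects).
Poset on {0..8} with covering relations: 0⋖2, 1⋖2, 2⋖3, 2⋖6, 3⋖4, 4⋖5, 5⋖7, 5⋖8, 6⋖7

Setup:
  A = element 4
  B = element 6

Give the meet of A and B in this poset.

Answer: A∧B = 2

Work:
Common predecessors of 4,6: {0,1,2}
  0 ⊑ 2
  1 ⊑ 2
  2 ⊑ 2
glb = 2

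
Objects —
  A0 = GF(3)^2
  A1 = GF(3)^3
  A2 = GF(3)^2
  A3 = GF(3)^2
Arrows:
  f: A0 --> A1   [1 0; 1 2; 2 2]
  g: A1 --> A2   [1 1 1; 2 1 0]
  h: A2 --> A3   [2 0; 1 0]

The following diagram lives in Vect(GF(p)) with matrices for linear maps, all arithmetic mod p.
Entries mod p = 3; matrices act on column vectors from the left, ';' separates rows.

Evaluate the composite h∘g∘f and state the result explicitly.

Answer: [2 2; 1 1]

Derivation:
  e0=(1,0) f-->(1,1,2) g-->(1,0) h-->(2,1)
  e1=(0,1) f-->(0,2,2) g-->(1,2) h-->(2,1)
composite: [2 2; 1 1]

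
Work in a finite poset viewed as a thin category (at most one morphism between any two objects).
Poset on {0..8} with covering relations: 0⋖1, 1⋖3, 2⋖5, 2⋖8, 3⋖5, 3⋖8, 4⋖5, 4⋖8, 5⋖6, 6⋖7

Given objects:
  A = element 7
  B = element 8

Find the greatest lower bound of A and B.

Answer: NO MEET EXISTS

Derivation:
Common predecessors of 7,8: {0,1,2,3,4}
  maximal lower bounds 2 and 3 are incomparable: neither 2≤3 nor 3≤2
→ no greatest lower bound exists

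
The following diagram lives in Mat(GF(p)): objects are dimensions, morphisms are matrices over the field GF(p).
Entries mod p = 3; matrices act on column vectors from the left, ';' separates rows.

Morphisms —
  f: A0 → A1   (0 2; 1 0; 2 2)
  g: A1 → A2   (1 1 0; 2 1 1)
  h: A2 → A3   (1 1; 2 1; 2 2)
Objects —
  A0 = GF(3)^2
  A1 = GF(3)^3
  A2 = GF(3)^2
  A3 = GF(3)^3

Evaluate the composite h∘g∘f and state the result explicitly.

  e0=⟨1,0⟩ f→⟨0,1,2⟩ g→⟨1,0⟩ h→⟨1,2,2⟩
  e1=⟨0,1⟩ f→⟨2,0,2⟩ g→⟨2,0⟩ h→⟨2,1,1⟩
composite: (1 2; 2 1; 2 1)

Answer: (1 2; 2 1; 2 1)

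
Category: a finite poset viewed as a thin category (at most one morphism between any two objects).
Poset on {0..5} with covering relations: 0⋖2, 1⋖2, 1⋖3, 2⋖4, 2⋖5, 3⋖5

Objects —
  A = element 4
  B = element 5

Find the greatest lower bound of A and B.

Common predecessors of 4,5: {0,1,2}
  0 ⊑ 2
  1 ⊑ 2
  2 ⊑ 2
glb = 2

Answer: A∧B = 2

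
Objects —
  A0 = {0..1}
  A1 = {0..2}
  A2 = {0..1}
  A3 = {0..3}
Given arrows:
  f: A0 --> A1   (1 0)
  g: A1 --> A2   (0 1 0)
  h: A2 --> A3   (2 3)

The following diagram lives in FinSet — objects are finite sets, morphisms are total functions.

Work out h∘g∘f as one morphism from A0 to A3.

Answer: (3 2)

Work:
  0 f-->1 g-->1 h-->3
  1 f-->0 g-->0 h-->2
composite: (3 2)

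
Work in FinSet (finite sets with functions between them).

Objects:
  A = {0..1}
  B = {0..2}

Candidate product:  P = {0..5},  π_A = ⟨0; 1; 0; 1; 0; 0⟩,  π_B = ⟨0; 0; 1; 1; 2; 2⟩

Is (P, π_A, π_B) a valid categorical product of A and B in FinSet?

Answer: NOT A VALID PRODUCT — duplicate pair at indices 4,5

Derivation:
|A|·|B| = 2·3 = 6;  |P| = 6
Check the pairing map k ↦ (π_A(k), π_B(k)):
  0 : (0,0)
  1 : (1,0)
  2 : (0,1)
  3 : (1,1)
  4 : (0,2)
  5 : (0,2)  ✗ repeats pair of k=4
distinct pairs in image: 5 / 6 needed
  → (0,2) hit at k=4 and k=5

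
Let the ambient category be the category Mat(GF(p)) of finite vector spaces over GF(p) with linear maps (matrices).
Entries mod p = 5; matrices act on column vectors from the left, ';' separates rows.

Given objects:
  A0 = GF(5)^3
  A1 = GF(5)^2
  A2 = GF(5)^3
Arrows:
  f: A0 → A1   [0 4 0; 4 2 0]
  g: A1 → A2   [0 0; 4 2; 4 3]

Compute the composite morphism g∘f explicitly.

Answer: [0 0 0; 3 0 0; 2 2 0]

Work:
  e0=⟨1,0,0⟩ f→⟨0,4⟩ g→⟨0,3,2⟩
  e1=⟨0,1,0⟩ f→⟨4,2⟩ g→⟨0,0,2⟩
  e2=⟨0,0,1⟩ f→⟨0,0⟩ g→⟨0,0,0⟩
composite: [0 0 0; 3 0 0; 2 2 0]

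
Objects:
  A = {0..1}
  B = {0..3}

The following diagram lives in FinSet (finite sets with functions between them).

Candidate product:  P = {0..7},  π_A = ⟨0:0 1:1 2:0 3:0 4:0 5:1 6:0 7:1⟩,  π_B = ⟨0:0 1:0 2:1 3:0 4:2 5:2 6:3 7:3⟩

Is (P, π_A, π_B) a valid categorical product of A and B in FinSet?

|A|·|B| = 2·4 = 8;  |P| = 8
Check the pairing map k ↦ (π_A(k), π_B(k)):
  0 : (0,0)
  1 : (1,0)
  2 : (0,1)
  3 : (0,0)  ✗ repeats pair of k=0
  4 : (0,2)
  5 : (1,2)
  6 : (0,3)
  7 : (1,3)
distinct pairs in image: 7 / 8 needed
  → (0,0) hit at k=0 and k=3

Answer: NOT A VALID PRODUCT — duplicate pair at indices 0,3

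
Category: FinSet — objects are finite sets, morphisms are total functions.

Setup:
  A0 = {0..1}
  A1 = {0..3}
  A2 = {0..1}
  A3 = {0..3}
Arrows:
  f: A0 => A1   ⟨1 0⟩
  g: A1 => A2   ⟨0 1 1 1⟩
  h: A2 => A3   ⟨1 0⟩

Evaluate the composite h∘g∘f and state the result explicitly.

  0 f=>1 g=>1 h=>0
  1 f=>0 g=>0 h=>1
composite: ⟨0 1⟩

Answer: ⟨0 1⟩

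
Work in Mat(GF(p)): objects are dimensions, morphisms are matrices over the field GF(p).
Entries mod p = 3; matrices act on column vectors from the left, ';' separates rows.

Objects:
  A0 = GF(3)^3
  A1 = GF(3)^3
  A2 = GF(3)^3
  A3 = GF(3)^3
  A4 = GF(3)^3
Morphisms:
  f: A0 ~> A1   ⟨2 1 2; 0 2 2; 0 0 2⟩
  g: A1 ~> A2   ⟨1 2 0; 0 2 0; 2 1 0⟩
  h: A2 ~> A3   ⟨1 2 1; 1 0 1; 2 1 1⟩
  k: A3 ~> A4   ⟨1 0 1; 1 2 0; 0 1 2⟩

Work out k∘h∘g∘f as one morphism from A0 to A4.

Answer: ⟨2 2 0; 0 2 2; 1 0 2⟩

Trace:
  e0=[1,0,0] f~>[2,0,0] g~>[2,0,1] h~>[0,0,2] k~>[2,0,1]
  e1=[0,1,0] f~>[1,2,0] g~>[2,1,1] h~>[2,0,0] k~>[2,2,0]
  e2=[0,0,1] f~>[2,2,2] g~>[0,1,0] h~>[2,0,1] k~>[0,2,2]
composite: ⟨2 2 0; 0 2 2; 1 0 2⟩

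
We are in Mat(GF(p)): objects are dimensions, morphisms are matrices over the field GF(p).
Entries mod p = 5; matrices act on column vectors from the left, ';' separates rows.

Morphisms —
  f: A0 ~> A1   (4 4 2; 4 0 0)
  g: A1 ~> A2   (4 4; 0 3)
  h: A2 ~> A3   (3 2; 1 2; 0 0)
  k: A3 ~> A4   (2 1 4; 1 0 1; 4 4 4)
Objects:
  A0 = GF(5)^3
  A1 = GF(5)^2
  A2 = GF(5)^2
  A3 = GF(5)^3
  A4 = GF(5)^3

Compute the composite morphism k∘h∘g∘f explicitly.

  e0=[1,0,0] f~>[4,4] g~>[2,2] h~>[0,1,0] k~>[1,0,4]
  e1=[0,1,0] f~>[4,0] g~>[1,0] h~>[3,1,0] k~>[2,3,1]
  e2=[0,0,1] f~>[2,0] g~>[3,0] h~>[4,3,0] k~>[1,4,3]
result: (1 2 1; 0 3 4; 4 1 3)

Answer: (1 2 1; 0 3 4; 4 1 3)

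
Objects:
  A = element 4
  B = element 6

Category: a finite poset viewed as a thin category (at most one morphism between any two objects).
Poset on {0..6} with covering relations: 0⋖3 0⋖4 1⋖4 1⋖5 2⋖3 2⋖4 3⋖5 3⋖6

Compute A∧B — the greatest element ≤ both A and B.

{x : x⊑A ∧ x⊑B} = {0,2}  (A=4, B=6)
  maximal lower bounds 0 and 2 are incomparable: neither 0⊑2 nor 2⊑0
→ no greatest lower bound exists

Answer: NO MEET EXISTS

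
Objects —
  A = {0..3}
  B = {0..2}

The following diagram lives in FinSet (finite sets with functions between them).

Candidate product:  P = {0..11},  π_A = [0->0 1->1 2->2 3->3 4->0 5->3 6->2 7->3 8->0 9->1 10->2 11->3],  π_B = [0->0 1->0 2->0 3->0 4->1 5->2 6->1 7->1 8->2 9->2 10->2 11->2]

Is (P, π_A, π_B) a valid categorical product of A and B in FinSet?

Answer: NOT A VALID PRODUCT — duplicate pair at indices 11,5

Derivation:
|A|·|B| = 4·3 = 12;  |P| = 12
Check the pairing map k ↦ (π_A(k), π_B(k)):
  0 -> (0,0)
  1 -> (1,0)
  2 -> (2,0)
  3 -> (3,0)
  4 -> (0,1)
  5 -> (3,2)
  6 -> (2,1)
  7 -> (3,1)
  8 -> (0,2)
  9 -> (1,2)
  10 -> (2,2)
  11 -> (3,2)  ✗ repeats pair of k=5
distinct pairs in image: 11 / 12 needed
  → (3,2) hit at k=5 and k=11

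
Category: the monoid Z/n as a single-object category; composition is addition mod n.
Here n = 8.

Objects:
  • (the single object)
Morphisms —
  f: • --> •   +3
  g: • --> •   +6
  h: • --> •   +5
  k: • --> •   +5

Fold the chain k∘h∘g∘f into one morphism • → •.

  0 +3≡3 +6≡1 +5≡6 +5≡3  (mod 8)
result: +3

Answer: +3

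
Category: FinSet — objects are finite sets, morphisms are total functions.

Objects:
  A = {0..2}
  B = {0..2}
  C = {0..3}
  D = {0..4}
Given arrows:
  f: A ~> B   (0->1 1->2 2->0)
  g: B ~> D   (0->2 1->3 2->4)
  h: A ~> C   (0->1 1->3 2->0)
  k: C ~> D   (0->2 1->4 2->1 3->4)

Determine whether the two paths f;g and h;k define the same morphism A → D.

Along f;g (path 1):
  0 f~>1 g~>3
  1 f~>2 g~>4
  2 f~>0 g~>2
  result₁ = (0->3 1->4 2->2)
Along h;k (path 2):
  0 h~>1 k~>4
  1 h~>3 k~>4
  2 h~>0 k~>2
  result₂ = (0->4 1->4 2->2)
Equal? distinct morphisms ✗

Answer: DOES NOT COMMUTE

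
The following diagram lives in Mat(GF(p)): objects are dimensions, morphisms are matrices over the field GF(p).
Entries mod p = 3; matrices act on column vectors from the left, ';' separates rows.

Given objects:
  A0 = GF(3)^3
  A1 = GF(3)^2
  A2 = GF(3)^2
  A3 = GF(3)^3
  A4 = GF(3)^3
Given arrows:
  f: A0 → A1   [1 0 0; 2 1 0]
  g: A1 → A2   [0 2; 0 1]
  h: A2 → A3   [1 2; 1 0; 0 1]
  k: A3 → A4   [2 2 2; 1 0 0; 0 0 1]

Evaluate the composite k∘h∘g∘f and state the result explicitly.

Answer: [1 2 0; 2 1 0; 2 1 0]

Derivation:
  e0=(1,0,0) f→(1,2) g→(1,2) h→(2,1,2) k→(1,2,2)
  e1=(0,1,0) f→(0,1) g→(2,1) h→(1,2,1) k→(2,1,1)
  e2=(0,0,1) f→(0,0) g→(0,0) h→(0,0,0) k→(0,0,0)
result: [1 2 0; 2 1 0; 2 1 0]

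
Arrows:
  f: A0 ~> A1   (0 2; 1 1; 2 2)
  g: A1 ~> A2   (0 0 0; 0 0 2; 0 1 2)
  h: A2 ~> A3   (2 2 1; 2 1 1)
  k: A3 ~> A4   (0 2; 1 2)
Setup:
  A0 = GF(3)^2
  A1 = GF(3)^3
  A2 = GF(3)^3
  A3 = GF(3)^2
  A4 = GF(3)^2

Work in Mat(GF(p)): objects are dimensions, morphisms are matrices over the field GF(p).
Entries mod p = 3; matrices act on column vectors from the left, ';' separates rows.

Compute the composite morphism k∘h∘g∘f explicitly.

  e0=⟨1,0⟩ f~>⟨0,1,2⟩ g~>⟨0,1,2⟩ h~>⟨1,0⟩ k~>⟨0,1⟩
  e1=⟨0,1⟩ f~>⟨2,1,2⟩ g~>⟨0,1,2⟩ h~>⟨1,0⟩ k~>⟨0,1⟩
composite: (0 0; 1 1)

Answer: (0 0; 1 1)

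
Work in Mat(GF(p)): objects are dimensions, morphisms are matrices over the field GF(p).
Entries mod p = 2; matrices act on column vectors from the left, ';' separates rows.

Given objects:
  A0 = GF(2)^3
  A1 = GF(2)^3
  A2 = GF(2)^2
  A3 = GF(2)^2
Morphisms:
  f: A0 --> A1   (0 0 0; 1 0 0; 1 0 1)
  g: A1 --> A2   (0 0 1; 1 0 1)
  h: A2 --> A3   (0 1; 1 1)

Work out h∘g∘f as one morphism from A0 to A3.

Answer: (1 0 1; 0 0 0)

Work:
  e0=⟨1,0,0⟩ f-->⟨0,1,1⟩ g-->⟨1,1⟩ h-->⟨1,0⟩
  e1=⟨0,1,0⟩ f-->⟨0,0,0⟩ g-->⟨0,0⟩ h-->⟨0,0⟩
  e2=⟨0,0,1⟩ f-->⟨0,0,1⟩ g-->⟨1,1⟩ h-->⟨1,0⟩
composite: (1 0 1; 0 0 0)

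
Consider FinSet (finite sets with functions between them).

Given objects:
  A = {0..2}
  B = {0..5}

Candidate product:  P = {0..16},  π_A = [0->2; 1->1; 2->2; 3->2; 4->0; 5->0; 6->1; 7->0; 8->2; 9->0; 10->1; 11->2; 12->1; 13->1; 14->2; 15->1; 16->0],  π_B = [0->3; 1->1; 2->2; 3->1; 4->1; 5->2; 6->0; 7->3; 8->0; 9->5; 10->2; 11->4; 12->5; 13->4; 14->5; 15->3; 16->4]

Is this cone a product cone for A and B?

Answer: NOT A VALID PRODUCT — |P|=17 ≠ |A|·|B|=18

Work:
|A|·|B| = 3·6 = 18;  |P| = 17
  → cardinalities differ; no bijection possible.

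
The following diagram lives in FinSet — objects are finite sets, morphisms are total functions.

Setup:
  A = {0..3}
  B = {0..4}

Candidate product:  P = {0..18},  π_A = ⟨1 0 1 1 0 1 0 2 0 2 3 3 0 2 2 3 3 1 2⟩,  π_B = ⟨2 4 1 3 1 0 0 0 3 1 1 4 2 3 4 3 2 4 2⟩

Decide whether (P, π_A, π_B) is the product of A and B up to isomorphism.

Answer: NOT A VALID PRODUCT — |P|=19 ≠ |A|·|B|=20

Derivation:
|A|·|B| = 4·5 = 20;  |P| = 19
  → cardinalities differ; no bijection possible.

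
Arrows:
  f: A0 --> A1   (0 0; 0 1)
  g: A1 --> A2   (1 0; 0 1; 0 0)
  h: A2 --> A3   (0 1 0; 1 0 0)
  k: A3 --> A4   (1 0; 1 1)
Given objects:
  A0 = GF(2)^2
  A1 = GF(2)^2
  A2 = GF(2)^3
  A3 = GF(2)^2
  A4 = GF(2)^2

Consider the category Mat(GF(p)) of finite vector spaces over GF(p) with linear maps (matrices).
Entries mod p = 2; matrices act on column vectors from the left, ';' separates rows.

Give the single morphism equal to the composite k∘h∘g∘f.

Answer: (0 1; 0 1)

Trace:
  e0=⟨1,0⟩ f-->⟨0,0⟩ g-->⟨0,0,0⟩ h-->⟨0,0⟩ k-->⟨0,0⟩
  e1=⟨0,1⟩ f-->⟨0,1⟩ g-->⟨0,1,0⟩ h-->⟨1,0⟩ k-->⟨1,1⟩
⟦path⟧: (0 1; 0 1)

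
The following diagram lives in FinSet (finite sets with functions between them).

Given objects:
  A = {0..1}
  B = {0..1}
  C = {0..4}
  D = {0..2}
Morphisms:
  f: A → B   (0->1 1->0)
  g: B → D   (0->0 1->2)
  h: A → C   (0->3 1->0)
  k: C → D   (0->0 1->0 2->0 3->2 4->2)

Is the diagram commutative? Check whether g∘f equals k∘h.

Along f;g (path 1):
  0 f→1 g→2
  1 f→0 g→0
  result₁ = (0->2 1->0)
Along h;k (path 2):
  0 h→3 k→2
  1 h→0 k→0
  result₂ = (0->2 1->0)
Equal? YES — commutes

Answer: COMMUTES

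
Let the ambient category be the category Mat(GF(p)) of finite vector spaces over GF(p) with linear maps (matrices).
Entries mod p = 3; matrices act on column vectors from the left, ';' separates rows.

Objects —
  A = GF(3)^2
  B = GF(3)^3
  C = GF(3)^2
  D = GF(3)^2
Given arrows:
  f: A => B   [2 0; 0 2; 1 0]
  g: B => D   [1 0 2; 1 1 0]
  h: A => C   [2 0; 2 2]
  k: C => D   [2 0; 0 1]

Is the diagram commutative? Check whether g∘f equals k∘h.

Answer: COMMUTES

Derivation:
1) trace f;g:
  e0=(1,0) f=>(2,0,1) g=>(1,2)
  e1=(0,1) f=>(0,2,0) g=>(0,2)
  result₁ = [1 0; 2 2]
2) trace h;k:
  e0=(1,0) h=>(2,2) k=>(1,2)
  e1=(0,1) h=>(0,2) k=>(0,2)
  result₂ = [1 0; 2 2]
Equal? equal; square commutes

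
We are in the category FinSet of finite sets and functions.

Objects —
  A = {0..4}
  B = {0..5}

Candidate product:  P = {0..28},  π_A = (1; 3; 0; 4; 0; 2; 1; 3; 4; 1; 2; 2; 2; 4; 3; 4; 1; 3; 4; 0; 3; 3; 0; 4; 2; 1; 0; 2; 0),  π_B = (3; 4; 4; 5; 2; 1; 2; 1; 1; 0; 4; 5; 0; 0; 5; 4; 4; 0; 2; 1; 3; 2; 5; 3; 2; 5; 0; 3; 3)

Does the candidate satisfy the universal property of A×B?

|A|·|B| = 5·6 = 30;  |P| = 29
  → cardinalities differ; no bijection possible.

Answer: NOT A VALID PRODUCT — |P|=29 ≠ |A|·|B|=30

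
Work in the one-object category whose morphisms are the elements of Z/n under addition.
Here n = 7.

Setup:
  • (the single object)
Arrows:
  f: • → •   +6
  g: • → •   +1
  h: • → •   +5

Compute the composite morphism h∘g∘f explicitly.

  0 +6≡6 +1≡0 +5≡5  (mod 7)
result: +5

Answer: +5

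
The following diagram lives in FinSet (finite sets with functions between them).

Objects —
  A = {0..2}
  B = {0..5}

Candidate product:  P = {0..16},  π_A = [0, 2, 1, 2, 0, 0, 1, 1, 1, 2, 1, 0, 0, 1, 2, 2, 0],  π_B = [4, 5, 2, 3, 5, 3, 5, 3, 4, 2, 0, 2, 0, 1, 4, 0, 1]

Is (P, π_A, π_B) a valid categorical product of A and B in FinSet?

|A|·|B| = 3·6 = 18;  |P| = 17
  → cardinalities differ; no bijection possible.

Answer: NOT A VALID PRODUCT — |P|=17 ≠ |A|·|B|=18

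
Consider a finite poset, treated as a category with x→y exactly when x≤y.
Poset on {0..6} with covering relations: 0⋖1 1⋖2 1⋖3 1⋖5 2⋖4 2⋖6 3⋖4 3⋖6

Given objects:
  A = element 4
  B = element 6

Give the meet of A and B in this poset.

{x : x≤A ∧ x≤B} = {0,1,2,3}  (A=4, B=6)
  maximal lower bounds 2 and 3 are incomparable: neither 2≤3 nor 3≤2
→ no greatest lower bound exists

Answer: NO MEET EXISTS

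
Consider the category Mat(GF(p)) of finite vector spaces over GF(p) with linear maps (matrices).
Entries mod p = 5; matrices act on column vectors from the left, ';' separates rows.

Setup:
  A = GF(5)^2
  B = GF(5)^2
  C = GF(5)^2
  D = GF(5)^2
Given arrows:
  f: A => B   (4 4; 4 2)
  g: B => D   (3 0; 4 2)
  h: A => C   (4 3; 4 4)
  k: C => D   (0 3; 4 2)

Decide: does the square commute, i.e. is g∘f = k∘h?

Answer: COMMUTES

Derivation:
Path 1 = f;g:
  e0=[1,0] f=>[4,4] g=>[2,4]
  e1=[0,1] f=>[4,2] g=>[2,0]
  ⟦path⟧₁ = (2 2; 4 0)
Path 2 = h;k:
  e0=[1,0] h=>[4,4] k=>[2,4]
  e1=[0,1] h=>[3,4] k=>[2,0]
  ⟦path⟧₂ = (2 2; 4 0)
Equal? YES — commutes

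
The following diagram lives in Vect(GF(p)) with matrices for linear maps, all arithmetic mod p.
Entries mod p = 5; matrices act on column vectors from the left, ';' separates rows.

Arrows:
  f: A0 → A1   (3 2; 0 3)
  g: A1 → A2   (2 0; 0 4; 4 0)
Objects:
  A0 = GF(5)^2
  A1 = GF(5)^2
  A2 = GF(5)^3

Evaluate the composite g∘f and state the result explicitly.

  e0=[1,0] f→[3,0] g→[1,0,2]
  e1=[0,1] f→[2,3] g→[4,2,3]
⟦path⟧: (1 4; 0 2; 2 3)

Answer: (1 4; 0 2; 2 3)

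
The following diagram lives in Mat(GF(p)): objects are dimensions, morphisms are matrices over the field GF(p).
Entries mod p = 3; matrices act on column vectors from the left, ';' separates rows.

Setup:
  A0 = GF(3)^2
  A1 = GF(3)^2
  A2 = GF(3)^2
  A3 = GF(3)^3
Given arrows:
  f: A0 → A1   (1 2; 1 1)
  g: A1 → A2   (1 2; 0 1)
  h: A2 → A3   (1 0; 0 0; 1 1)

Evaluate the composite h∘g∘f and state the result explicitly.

  e0=(1,0) f→(1,1) g→(0,1) h→(0,0,1)
  e1=(0,1) f→(2,1) g→(1,1) h→(1,0,2)
⟦path⟧: (0 1; 0 0; 1 2)

Answer: (0 1; 0 0; 1 2)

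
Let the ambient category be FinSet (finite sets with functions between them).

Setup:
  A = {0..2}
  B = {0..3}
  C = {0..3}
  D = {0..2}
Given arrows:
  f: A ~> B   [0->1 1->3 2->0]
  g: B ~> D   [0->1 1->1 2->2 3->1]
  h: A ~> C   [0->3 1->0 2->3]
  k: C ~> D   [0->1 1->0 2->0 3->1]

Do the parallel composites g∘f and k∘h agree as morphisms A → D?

Answer: COMMUTES

Derivation:
1) trace f;g:
  0 f~>1 g~>1
  1 f~>3 g~>1
  2 f~>0 g~>1
  ⟦path⟧₁ = [0->1 1->1 2->1]
2) trace h;k:
  0 h~>3 k~>1
  1 h~>0 k~>1
  2 h~>3 k~>1
  ⟦path⟧₂ = [0->1 1->1 2->1]
Equal? same morphism ✓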